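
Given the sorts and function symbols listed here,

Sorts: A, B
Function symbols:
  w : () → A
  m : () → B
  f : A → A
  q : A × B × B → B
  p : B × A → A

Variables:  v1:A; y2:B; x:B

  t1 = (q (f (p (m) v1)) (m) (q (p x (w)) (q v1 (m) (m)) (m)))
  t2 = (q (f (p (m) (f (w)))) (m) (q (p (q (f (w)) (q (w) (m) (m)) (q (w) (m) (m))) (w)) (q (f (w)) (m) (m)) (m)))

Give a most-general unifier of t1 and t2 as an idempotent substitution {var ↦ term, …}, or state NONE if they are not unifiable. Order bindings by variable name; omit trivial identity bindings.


{v1 ↦ (f (w)), x ↦ (q (f (w)) (q (w) (m) (m)) (q (w) (m) (m)))}


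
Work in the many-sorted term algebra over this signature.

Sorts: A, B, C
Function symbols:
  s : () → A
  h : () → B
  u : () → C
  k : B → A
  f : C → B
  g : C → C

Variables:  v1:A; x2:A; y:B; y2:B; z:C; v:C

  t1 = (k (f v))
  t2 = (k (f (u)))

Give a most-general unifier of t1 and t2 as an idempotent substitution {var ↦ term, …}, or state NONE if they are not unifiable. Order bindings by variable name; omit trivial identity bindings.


{v ↦ (u)}


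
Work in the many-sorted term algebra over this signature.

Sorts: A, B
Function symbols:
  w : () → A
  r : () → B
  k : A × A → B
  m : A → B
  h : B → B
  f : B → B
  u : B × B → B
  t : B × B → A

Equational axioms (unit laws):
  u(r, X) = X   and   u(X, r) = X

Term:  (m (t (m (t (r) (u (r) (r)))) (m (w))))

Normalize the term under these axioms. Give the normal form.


1. (m (t (m (t (r) (u (r) (r)))) (m (w))))  →  (m (t (m (t (r) (r))) (m (w))))

normal form = (m (t (m (t (r) (r))) (m (w))))


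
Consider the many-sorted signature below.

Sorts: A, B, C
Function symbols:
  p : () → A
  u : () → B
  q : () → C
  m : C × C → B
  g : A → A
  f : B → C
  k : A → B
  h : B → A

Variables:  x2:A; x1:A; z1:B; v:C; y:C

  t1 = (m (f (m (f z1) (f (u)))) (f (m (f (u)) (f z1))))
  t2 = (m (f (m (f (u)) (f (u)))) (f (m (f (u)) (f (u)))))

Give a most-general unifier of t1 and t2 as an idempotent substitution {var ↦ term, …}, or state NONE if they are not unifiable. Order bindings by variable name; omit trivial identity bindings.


{z1 ↦ (u)}


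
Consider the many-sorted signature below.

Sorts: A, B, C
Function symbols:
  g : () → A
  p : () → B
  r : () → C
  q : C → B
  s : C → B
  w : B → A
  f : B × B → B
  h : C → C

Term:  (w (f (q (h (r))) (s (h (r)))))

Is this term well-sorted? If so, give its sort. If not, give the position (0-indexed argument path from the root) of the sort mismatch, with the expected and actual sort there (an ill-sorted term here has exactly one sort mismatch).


well-sorted; sort = A

        (r) : C
      (h (r)) : C
    (q (h (r))) : B
        (r) : C
      (h (r)) : C
    (s (h (r))) : B
  (f (q (h (r))) (s (h (r)))) : B
(w (f (q (h (r))) (s (h (r))))) : A


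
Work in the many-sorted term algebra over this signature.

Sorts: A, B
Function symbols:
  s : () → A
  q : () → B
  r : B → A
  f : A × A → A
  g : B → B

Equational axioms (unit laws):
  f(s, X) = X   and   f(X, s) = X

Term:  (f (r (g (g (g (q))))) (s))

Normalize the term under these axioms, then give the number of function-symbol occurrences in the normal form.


size = 5

1. (f (r (g (g (g (q))))) (s))  →  (r (g (g (g (q)))))
normal form: (r (g (g (g (q)))))


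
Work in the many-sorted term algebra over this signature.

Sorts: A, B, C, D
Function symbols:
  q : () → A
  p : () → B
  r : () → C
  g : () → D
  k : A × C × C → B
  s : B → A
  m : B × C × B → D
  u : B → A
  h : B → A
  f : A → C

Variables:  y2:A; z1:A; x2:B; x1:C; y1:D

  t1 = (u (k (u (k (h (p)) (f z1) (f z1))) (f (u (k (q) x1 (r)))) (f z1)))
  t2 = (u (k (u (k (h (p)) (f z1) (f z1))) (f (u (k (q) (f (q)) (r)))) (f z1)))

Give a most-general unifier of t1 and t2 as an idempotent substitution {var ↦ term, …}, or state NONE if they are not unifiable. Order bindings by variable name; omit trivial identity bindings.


{x1 ↦ (f (q))}


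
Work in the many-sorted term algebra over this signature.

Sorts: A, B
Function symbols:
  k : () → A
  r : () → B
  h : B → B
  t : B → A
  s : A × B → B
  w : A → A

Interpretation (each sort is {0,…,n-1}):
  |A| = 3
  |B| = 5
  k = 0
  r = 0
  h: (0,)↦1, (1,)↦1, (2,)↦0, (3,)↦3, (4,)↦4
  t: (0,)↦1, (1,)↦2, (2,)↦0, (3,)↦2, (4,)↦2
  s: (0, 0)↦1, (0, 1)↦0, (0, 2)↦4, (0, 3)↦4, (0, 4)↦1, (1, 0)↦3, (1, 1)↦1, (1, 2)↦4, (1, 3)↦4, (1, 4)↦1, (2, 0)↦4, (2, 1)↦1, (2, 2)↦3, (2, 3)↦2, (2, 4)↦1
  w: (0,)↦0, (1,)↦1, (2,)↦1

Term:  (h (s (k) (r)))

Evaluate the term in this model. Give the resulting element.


value = 1

  k = 0
  r = 0
  (s (k) (r)) = s(0, 0) = 1
  (h (s (k) (r))) = h(1,) = 1


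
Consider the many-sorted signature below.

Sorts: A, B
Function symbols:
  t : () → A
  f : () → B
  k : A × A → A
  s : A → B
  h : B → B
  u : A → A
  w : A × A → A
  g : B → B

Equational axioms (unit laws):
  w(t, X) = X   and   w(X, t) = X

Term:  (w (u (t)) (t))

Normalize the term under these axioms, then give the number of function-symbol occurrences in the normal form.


size = 2

1. (w (u (t)) (t))  →  (u (t))
normal form: (u (t))


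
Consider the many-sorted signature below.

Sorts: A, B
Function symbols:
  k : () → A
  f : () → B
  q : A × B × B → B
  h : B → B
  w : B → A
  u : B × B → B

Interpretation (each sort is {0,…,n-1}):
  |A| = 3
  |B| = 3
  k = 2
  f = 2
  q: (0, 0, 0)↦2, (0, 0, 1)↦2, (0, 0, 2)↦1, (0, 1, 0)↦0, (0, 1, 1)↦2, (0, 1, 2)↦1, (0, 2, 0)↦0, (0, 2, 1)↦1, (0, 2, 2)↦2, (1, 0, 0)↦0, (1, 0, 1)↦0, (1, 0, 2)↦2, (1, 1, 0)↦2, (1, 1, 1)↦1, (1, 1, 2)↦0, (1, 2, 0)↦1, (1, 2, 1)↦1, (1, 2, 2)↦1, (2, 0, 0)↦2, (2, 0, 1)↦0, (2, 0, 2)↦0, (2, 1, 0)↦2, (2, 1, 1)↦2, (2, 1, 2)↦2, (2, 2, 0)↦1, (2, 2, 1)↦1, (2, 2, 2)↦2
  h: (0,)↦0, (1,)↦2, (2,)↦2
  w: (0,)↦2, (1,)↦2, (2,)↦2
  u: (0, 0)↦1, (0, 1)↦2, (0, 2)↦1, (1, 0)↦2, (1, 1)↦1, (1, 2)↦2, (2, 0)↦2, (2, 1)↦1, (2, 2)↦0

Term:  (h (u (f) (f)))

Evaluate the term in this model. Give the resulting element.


value = 0

  f = 2
  f = 2
  (u (f) (f)) = u(2, 2) = 0
  (h (u (f) (f))) = h(0,) = 0


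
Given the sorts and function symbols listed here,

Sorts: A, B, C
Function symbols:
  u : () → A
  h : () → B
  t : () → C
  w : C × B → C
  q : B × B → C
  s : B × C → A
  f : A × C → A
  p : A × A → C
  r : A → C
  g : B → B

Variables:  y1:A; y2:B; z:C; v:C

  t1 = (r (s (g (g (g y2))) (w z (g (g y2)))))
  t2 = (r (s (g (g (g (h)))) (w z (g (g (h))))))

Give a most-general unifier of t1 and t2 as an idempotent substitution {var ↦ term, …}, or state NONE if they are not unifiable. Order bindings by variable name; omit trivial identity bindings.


{y2 ↦ (h)}


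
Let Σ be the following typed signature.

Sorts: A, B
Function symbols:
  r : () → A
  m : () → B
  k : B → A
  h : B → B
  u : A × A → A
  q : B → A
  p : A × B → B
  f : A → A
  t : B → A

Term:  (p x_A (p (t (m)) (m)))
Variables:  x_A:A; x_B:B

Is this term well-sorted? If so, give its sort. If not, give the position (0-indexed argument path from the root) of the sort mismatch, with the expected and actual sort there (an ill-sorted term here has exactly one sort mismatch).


  x_A : A
      (m) : B
    (t (m)) : A
    (m) : B
  (p (t (m)) (m)) : B
(p x_A (p (t (m)) (m))) : B

well-sorted; sort = B


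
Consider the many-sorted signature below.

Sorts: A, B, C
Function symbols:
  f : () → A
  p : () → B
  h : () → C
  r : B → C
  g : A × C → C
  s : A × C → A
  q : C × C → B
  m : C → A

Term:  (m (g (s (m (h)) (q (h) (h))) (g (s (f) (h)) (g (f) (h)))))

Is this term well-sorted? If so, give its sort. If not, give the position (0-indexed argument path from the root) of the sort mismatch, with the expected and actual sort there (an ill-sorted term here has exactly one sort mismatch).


ill-sorted at position [0, 0, 1]: expected C, got B

        (h) : C
      (m (h)) : A
        (h) : C
        (h) : C
      (q (h) (h)) : B
    (s (m (h)) (q (h) (h))) : ✗ arg 1 at [0, 0, 1] has sort B, expected C
        (f) : A
        (h) : C
      (s (f) (h)) : A
        (f) : A
        (h) : C
      (g (f) (h)) : C
    (g (s (f) (h)) (g (f) (h))) : C


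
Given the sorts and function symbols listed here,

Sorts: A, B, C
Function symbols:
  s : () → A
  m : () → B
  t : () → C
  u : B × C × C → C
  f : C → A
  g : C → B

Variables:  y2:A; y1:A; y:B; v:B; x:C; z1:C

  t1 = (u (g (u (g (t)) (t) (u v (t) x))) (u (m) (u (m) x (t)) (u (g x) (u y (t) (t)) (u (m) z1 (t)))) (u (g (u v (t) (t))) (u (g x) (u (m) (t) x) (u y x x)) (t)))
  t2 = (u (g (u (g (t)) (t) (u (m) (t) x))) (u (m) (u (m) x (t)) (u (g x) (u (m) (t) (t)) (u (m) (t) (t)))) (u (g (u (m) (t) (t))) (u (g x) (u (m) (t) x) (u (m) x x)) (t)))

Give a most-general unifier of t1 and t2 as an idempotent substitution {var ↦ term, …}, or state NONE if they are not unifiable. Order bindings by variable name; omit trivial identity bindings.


{v ↦ (m), y ↦ (m), z1 ↦ (t)}


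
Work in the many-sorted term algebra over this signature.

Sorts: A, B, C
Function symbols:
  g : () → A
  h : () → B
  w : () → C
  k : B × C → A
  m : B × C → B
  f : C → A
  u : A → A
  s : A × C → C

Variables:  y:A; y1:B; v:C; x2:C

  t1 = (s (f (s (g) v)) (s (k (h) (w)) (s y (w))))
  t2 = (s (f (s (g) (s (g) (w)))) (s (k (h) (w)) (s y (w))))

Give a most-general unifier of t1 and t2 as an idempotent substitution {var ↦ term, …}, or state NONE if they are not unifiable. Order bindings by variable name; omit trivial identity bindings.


{v ↦ (s (g) (w))}


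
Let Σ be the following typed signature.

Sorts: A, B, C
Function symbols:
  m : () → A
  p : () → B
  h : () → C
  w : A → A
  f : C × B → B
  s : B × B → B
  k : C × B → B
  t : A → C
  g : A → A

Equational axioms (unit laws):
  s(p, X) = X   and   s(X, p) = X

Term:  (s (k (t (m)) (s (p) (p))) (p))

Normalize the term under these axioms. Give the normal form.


1. (s (k (t (m)) (s (p) (p))) (p))  →  (k (t (m)) (s (p) (p)))
2. (k (t (m)) (s (p) (p)))  →  (k (t (m)) (p))

normal form = (k (t (m)) (p))


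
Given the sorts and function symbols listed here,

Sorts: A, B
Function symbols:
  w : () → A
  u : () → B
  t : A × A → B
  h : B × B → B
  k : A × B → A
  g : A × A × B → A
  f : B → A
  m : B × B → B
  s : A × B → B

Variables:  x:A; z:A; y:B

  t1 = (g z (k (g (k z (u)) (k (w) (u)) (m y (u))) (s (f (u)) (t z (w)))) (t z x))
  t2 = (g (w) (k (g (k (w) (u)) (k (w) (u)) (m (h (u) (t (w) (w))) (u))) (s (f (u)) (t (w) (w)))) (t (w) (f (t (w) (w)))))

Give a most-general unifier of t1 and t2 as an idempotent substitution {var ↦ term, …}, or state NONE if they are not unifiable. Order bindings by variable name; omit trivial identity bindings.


{x ↦ (f (t (w) (w))), y ↦ (h (u) (t (w) (w))), z ↦ (w)}


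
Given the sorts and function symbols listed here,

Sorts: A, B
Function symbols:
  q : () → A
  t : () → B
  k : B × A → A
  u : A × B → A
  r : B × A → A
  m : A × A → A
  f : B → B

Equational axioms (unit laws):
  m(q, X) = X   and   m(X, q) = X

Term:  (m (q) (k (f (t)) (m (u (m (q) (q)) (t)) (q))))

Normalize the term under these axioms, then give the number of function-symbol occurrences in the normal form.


size = 6

1. (m (q) (k (f (t)) (m (u (m (q) (q)) (t)) (q))))  →  (k (f (t)) (m (u (m (q) (q)) (t)) (q)))
2. (k (f (t)) (m (u (m (q) (q)) (t)) (q)))  →  (k (f (t)) (u (m (q) (q)) (t)))
3. (k (f (t)) (u (m (q) (q)) (t)))  →  (k (f (t)) (u (q) (t)))
normal form: (k (f (t)) (u (q) (t)))


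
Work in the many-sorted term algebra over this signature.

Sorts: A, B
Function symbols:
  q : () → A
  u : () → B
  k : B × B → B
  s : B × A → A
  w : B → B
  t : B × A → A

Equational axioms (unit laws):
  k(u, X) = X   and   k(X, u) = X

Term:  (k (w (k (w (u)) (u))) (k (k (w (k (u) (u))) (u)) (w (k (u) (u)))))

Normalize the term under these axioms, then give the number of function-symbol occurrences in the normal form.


1. (k (w (k (w (u)) (u))) (k (k (w (k (u) (u))) (u)) (w (k (u) (u)))))  →  (k (w (w (u))) (k (k (w (k (u) (u))) (u)) (w (k (u) (u)))))
2. (k (w (w (u))) (k (k (w (k (u) (u))) (u)) (w (k (u) (u)))))  →  (k (w (w (u))) (k (w (k (u) (u))) (w (k (u) (u)))))
3. (k (w (w (u))) (k (w (k (u) (u))) (w (k (u) (u)))))  →  (k (w (w (u))) (k (w (u)) (w (k (u) (u)))))
4. (k (w (w (u))) (k (w (u)) (w (k (u) (u)))))  →  (k (w (w (u))) (k (w (u)) (w (u))))
normal form: (k (w (w (u))) (k (w (u)) (w (u))))

size = 9


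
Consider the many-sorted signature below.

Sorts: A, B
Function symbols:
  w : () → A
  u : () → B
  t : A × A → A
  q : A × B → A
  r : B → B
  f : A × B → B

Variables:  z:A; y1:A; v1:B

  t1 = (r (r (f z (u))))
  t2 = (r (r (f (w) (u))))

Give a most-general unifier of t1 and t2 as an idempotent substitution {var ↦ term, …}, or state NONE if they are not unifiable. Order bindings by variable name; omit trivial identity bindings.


{z ↦ (w)}


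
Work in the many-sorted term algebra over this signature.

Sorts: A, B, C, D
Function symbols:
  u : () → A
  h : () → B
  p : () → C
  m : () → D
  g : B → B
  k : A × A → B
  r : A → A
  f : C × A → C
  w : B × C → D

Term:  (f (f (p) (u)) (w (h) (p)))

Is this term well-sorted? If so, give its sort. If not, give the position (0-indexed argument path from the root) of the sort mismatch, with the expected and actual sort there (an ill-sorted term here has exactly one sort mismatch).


    (p) : C
    (u) : A
  (f (p) (u)) : C
    (h) : B
    (p) : C
  (w (h) (p)) : D
(f (f (p) (u)) (w (h) (p))) : ✗ arg 1 at [1] has sort D, expected A

ill-sorted at position [1]: expected A, got D


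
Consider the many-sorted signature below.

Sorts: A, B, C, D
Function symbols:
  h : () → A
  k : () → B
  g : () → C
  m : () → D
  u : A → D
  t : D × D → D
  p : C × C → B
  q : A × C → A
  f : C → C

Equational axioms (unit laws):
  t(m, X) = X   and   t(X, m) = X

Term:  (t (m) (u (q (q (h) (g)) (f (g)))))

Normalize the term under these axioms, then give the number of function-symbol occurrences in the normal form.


size = 7

1. (t (m) (u (q (q (h) (g)) (f (g)))))  →  (u (q (q (h) (g)) (f (g))))
normal form: (u (q (q (h) (g)) (f (g))))


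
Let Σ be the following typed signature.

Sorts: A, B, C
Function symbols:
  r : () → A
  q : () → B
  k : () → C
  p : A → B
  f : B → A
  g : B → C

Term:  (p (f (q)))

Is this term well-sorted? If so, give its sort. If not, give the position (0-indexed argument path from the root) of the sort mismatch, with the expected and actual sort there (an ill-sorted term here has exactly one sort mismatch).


well-sorted; sort = B

    (q) : B
  (f (q)) : A
(p (f (q))) : B


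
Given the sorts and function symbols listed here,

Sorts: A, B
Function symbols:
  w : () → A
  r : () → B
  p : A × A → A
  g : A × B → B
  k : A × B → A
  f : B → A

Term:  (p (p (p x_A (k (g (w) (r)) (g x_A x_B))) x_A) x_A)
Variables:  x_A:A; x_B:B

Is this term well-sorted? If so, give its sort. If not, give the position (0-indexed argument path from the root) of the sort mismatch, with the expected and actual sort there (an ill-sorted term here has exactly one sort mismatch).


      x_A : A
          (w) : A
          (r) : B
        (g (w) (r)) : B
          x_A : A
          x_B : B
        (g x_A x_B) : B
      (k (g (w) (r)) (g x_A x_B)) : ✗ arg 0 at [0, 0, 1, 0] has sort B, expected A
    x_A : A
  x_A : A

ill-sorted at position [0, 0, 1, 0]: expected A, got B


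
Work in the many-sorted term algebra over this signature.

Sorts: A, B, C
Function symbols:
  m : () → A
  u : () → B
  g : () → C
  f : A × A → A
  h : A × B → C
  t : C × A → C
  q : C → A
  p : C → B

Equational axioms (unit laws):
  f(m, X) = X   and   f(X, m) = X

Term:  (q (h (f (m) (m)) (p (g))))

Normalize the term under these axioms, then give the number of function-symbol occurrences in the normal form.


size = 5

1. (q (h (f (m) (m)) (p (g))))  →  (q (h (m) (p (g))))
normal form: (q (h (m) (p (g))))


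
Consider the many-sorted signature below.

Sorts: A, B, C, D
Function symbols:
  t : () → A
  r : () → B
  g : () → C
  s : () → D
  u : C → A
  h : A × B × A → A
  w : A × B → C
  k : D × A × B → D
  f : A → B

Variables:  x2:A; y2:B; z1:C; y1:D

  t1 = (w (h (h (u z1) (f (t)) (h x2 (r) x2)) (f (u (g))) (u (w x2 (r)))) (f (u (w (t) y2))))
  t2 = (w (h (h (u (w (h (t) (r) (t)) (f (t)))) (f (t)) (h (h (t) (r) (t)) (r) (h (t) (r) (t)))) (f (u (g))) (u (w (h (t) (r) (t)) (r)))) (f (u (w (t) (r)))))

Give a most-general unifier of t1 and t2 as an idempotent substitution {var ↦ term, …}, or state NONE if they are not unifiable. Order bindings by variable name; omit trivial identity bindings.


{x2 ↦ (h (t) (r) (t)), y2 ↦ (r), z1 ↦ (w (h (t) (r) (t)) (f (t)))}


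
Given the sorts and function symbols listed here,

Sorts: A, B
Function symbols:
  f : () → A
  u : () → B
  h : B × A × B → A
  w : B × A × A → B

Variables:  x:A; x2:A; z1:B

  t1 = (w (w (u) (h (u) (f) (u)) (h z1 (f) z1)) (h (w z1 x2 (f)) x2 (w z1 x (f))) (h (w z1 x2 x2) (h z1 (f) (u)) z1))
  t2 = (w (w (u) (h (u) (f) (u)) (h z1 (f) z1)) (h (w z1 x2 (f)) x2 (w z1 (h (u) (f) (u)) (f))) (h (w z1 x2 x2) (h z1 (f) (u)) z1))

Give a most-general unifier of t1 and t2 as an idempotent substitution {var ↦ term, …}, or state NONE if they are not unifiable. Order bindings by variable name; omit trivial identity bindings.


{x ↦ (h (u) (f) (u))}


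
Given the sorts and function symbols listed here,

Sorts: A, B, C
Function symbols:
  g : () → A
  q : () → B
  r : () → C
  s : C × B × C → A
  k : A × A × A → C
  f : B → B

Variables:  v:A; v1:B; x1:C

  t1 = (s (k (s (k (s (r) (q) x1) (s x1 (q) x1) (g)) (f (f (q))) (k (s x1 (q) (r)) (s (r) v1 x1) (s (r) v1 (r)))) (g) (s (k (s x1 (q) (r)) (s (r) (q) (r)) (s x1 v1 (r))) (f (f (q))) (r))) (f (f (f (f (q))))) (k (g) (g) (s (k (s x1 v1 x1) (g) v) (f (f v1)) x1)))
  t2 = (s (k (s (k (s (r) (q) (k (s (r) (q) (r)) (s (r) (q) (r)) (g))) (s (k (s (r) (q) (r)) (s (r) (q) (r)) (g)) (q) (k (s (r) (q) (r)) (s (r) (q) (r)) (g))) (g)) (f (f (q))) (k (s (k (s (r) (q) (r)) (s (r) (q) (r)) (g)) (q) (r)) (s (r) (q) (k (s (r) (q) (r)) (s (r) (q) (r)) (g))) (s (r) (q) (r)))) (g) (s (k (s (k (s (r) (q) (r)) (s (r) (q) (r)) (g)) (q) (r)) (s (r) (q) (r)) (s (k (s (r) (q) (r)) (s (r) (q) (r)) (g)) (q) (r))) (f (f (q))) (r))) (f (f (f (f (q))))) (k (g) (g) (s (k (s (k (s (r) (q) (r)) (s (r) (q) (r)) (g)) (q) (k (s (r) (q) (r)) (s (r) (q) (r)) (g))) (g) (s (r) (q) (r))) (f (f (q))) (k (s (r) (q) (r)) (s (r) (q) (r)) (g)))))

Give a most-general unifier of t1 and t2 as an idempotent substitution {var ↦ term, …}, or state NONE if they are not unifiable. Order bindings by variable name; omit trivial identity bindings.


{v ↦ (s (r) (q) (r)), v1 ↦ (q), x1 ↦ (k (s (r) (q) (r)) (s (r) (q) (r)) (g))}


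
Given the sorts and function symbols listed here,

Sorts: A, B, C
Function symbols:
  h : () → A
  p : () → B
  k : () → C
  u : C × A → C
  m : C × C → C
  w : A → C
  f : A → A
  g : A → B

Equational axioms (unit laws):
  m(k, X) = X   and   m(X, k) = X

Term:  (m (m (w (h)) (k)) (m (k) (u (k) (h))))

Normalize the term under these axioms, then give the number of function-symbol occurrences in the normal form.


1. (m (m (w (h)) (k)) (m (k) (u (k) (h))))  →  (m (w (h)) (m (k) (u (k) (h))))
2. (m (w (h)) (m (k) (u (k) (h))))  →  (m (w (h)) (u (k) (h)))
normal form: (m (w (h)) (u (k) (h)))

size = 6


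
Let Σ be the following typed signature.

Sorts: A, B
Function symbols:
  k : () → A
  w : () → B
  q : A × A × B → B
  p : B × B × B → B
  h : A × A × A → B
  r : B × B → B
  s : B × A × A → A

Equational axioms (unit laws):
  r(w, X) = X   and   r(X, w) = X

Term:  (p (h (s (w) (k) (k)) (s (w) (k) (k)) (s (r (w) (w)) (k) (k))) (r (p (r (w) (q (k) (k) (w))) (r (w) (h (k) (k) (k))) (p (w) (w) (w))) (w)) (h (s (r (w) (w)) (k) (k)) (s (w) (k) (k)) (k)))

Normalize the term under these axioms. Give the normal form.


normal form = (p (h (s (w) (k) (k)) (s (w) (k) (k)) (s (w) (k) (k))) (p (q (k) (k) (w)) (h (k) (k) (k)) (p (w) (w) (w))) (h (s (w) (k) (k)) (s (w) (k) (k)) (k)))

1. (p (h (s (w) (k) (k)) (s (w) (k) (k)) (s (r (w) (w)) (k) (k))) (r (p (r (w) (q (k) (k) (w))) (r (w) (h (k) (k) (k))) (p (w) (w) (w))) (w)) (h (s (r (w) (w)) (k) (k)) (s (w) (k) (k)) (k)))  →  (p (h (s (w) (k) (k)) (s (w) (k) (k)) (s (w) (k) (k))) (r (p (r (w) (q (k) (k) (w))) (r (w) (h (k) (k) (k))) (p (w) (w) (w))) (w)) (h (s (r (w) (w)) (k) (k)) (s (w) (k) (k)) (k)))
2. (p (h (s (w) (k) (k)) (s (w) (k) (k)) (s (w) (k) (k))) (r (p (r (w) (q (k) (k) (w))) (r (w) (h (k) (k) (k))) (p (w) (w) (w))) (w)) (h (s (r (w) (w)) (k) (k)) (s (w) (k) (k)) (k)))  →  (p (h (s (w) (k) (k)) (s (w) (k) (k)) (s (w) (k) (k))) (p (r (w) (q (k) (k) (w))) (r (w) (h (k) (k) (k))) (p (w) (w) (w))) (h (s (r (w) (w)) (k) (k)) (s (w) (k) (k)) (k)))
3. (p (h (s (w) (k) (k)) (s (w) (k) (k)) (s (w) (k) (k))) (p (r (w) (q (k) (k) (w))) (r (w) (h (k) (k) (k))) (p (w) (w) (w))) (h (s (r (w) (w)) (k) (k)) (s (w) (k) (k)) (k)))  →  (p (h (s (w) (k) (k)) (s (w) (k) (k)) (s (w) (k) (k))) (p (q (k) (k) (w)) (r (w) (h (k) (k) (k))) (p (w) (w) (w))) (h (s (r (w) (w)) (k) (k)) (s (w) (k) (k)) (k)))
4. (p (h (s (w) (k) (k)) (s (w) (k) (k)) (s (w) (k) (k))) (p (q (k) (k) (w)) (r (w) (h (k) (k) (k))) (p (w) (w) (w))) (h (s (r (w) (w)) (k) (k)) (s (w) (k) (k)) (k)))  →  (p (h (s (w) (k) (k)) (s (w) (k) (k)) (s (w) (k) (k))) (p (q (k) (k) (w)) (h (k) (k) (k)) (p (w) (w) (w))) (h (s (r (w) (w)) (k) (k)) (s (w) (k) (k)) (k)))
5. (p (h (s (w) (k) (k)) (s (w) (k) (k)) (s (w) (k) (k))) (p (q (k) (k) (w)) (h (k) (k) (k)) (p (w) (w) (w))) (h (s (r (w) (w)) (k) (k)) (s (w) (k) (k)) (k)))  →  (p (h (s (w) (k) (k)) (s (w) (k) (k)) (s (w) (k) (k))) (p (q (k) (k) (w)) (h (k) (k) (k)) (p (w) (w) (w))) (h (s (w) (k) (k)) (s (w) (k) (k)) (k)))


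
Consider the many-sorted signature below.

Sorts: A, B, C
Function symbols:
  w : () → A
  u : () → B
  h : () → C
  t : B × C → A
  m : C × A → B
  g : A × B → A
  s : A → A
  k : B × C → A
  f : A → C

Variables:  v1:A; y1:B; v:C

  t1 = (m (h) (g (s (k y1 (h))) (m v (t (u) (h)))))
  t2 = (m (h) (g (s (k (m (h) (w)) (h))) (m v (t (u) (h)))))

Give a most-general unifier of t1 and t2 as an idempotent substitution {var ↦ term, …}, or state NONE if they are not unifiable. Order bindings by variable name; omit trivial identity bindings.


{y1 ↦ (m (h) (w))}


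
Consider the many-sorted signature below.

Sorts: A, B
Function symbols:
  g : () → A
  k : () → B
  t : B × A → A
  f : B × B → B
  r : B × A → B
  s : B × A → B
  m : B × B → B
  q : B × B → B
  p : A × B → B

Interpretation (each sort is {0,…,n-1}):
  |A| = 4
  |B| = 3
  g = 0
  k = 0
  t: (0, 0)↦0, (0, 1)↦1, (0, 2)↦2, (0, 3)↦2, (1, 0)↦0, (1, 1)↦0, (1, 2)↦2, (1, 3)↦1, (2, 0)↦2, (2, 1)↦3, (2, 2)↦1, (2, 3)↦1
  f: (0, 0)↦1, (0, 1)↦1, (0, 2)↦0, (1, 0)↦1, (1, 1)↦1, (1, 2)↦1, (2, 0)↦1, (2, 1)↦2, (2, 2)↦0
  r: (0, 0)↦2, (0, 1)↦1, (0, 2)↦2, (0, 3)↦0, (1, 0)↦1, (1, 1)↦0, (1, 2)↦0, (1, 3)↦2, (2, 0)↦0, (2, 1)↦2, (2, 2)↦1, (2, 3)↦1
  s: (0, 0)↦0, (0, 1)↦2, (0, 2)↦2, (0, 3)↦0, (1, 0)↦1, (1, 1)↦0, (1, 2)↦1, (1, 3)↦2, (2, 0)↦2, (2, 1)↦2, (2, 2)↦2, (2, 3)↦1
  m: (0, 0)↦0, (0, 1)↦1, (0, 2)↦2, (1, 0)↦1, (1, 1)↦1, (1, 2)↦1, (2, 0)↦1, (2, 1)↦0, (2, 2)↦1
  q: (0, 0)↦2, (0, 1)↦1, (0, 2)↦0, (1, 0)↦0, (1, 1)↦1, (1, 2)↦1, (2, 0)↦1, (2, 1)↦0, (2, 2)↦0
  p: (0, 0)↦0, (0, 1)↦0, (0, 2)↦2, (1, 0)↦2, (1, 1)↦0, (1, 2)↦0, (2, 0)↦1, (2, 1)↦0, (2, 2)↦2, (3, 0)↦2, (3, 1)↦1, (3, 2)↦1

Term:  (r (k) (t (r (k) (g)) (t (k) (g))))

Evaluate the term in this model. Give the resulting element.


value = 2

  k = 0
  k = 0
  g = 0
  (r (k) (g)) = r(0, 0) = 2
  k = 0
  g = 0
  (t (k) (g)) = t(0, 0) = 0
  (t (r (k) (g)) (t (k) (g))) = t(2, 0) = 2
  (r (k) (t (r (k) (g)) (t (k) (g)))) = r(0, 2) = 2


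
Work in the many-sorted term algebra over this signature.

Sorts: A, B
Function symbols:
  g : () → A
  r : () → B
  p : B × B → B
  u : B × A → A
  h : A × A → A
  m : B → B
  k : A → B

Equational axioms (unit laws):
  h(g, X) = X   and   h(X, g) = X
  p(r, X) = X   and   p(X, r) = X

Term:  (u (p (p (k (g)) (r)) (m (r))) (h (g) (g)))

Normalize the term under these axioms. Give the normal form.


normal form = (u (p (k (g)) (m (r))) (g))

1. (u (p (p (k (g)) (r)) (m (r))) (h (g) (g)))  →  (u (p (k (g)) (m (r))) (h (g) (g)))
2. (u (p (k (g)) (m (r))) (h (g) (g)))  →  (u (p (k (g)) (m (r))) (g))


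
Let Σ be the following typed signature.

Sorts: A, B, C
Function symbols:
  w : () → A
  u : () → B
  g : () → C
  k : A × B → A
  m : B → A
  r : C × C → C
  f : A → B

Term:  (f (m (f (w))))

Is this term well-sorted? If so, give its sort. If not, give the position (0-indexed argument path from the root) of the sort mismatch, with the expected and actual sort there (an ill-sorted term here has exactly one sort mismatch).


      (w) : A
    (f (w)) : B
  (m (f (w))) : A
(f (m (f (w)))) : B

well-sorted; sort = B


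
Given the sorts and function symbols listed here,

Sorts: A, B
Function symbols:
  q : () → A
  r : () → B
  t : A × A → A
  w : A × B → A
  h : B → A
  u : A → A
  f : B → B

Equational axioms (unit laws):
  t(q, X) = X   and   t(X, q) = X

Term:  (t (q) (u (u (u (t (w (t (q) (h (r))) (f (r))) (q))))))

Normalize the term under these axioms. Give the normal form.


normal form = (u (u (u (w (h (r)) (f (r))))))

1. (t (q) (u (u (u (t (w (t (q) (h (r))) (f (r))) (q))))))  →  (u (u (u (t (w (t (q) (h (r))) (f (r))) (q)))))
2. (u (u (u (t (w (t (q) (h (r))) (f (r))) (q)))))  →  (u (u (u (w (t (q) (h (r))) (f (r))))))
3. (u (u (u (w (t (q) (h (r))) (f (r))))))  →  (u (u (u (w (h (r)) (f (r))))))


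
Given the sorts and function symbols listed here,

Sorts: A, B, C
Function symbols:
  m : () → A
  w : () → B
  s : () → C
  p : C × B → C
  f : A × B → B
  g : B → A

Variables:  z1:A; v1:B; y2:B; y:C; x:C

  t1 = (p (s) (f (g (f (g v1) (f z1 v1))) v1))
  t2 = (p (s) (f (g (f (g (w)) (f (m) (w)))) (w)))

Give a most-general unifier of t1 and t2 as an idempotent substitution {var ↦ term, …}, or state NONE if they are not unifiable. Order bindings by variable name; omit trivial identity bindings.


{v1 ↦ (w), z1 ↦ (m)}


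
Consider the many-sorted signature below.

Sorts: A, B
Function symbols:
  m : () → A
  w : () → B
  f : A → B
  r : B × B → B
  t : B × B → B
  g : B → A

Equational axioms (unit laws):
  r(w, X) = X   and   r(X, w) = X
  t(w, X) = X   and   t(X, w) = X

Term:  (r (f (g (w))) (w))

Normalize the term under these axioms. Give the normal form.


normal form = (f (g (w)))

1. (r (f (g (w))) (w))  →  (f (g (w)))


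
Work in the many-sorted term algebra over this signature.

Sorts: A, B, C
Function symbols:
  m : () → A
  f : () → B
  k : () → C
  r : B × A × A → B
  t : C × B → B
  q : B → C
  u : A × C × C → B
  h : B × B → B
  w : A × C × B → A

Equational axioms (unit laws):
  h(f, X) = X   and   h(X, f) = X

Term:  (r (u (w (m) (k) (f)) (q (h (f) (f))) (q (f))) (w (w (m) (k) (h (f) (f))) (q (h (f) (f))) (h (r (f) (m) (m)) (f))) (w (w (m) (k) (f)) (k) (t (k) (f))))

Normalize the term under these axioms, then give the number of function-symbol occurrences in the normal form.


size = 30

1. (r (u (w (m) (k) (f)) (q (h (f) (f))) (q (f))) (w (w (m) (k) (h (f) (f))) (q (h (f) (f))) (h (r (f) (m) (m)) (f))) (w (w (m) (k) (f)) (k) (t (k) (f))))  →  (r (u (w (m) (k) (f)) (q (f)) (q (f))) (w (w (m) (k) (h (f) (f))) (q (h (f) (f))) (h (r (f) (m) (m)) (f))) (w (w (m) (k) (f)) (k) (t (k) (f))))
2. (r (u (w (m) (k) (f)) (q (f)) (q (f))) (w (w (m) (k) (h (f) (f))) (q (h (f) (f))) (h (r (f) (m) (m)) (f))) (w (w (m) (k) (f)) (k) (t (k) (f))))  →  (r (u (w (m) (k) (f)) (q (f)) (q (f))) (w (w (m) (k) (f)) (q (h (f) (f))) (h (r (f) (m) (m)) (f))) (w (w (m) (k) (f)) (k) (t (k) (f))))
3. (r (u (w (m) (k) (f)) (q (f)) (q (f))) (w (w (m) (k) (f)) (q (h (f) (f))) (h (r (f) (m) (m)) (f))) (w (w (m) (k) (f)) (k) (t (k) (f))))  →  (r (u (w (m) (k) (f)) (q (f)) (q (f))) (w (w (m) (k) (f)) (q (f)) (h (r (f) (m) (m)) (f))) (w (w (m) (k) (f)) (k) (t (k) (f))))
4. (r (u (w (m) (k) (f)) (q (f)) (q (f))) (w (w (m) (k) (f)) (q (f)) (h (r (f) (m) (m)) (f))) (w (w (m) (k) (f)) (k) (t (k) (f))))  →  (r (u (w (m) (k) (f)) (q (f)) (q (f))) (w (w (m) (k) (f)) (q (f)) (r (f) (m) (m))) (w (w (m) (k) (f)) (k) (t (k) (f))))
normal form: (r (u (w (m) (k) (f)) (q (f)) (q (f))) (w (w (m) (k) (f)) (q (f)) (r (f) (m) (m))) (w (w (m) (k) (f)) (k) (t (k) (f))))


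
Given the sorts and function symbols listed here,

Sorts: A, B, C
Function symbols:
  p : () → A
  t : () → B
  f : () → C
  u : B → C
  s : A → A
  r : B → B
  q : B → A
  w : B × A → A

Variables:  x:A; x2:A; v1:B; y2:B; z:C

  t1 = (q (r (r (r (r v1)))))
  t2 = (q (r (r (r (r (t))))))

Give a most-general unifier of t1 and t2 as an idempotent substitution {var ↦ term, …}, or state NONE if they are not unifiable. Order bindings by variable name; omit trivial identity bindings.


{v1 ↦ (t)}


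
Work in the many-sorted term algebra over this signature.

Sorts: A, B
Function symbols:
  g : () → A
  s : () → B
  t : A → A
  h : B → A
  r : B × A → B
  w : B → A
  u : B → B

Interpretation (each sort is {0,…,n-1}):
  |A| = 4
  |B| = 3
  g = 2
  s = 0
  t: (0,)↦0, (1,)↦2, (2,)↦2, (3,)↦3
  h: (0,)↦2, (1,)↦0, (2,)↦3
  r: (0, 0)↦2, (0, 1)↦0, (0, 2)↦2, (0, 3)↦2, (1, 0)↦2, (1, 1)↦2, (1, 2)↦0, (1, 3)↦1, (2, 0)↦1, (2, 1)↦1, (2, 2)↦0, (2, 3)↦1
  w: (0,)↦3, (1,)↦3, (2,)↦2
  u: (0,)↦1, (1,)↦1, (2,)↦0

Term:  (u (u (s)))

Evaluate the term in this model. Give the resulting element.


value = 1

  s = 0
  (u (s)) = u(0,) = 1
  (u (u (s))) = u(1,) = 1


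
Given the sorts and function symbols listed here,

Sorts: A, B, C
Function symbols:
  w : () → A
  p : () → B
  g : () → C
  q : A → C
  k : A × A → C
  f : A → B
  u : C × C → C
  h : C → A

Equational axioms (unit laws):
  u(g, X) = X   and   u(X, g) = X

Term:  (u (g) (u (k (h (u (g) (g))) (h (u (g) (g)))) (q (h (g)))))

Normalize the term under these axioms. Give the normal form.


normal form = (u (k (h (g)) (h (g))) (q (h (g))))

1. (u (g) (u (k (h (u (g) (g))) (h (u (g) (g)))) (q (h (g)))))  →  (u (k (h (u (g) (g))) (h (u (g) (g)))) (q (h (g))))
2. (u (k (h (u (g) (g))) (h (u (g) (g)))) (q (h (g))))  →  (u (k (h (g)) (h (u (g) (g)))) (q (h (g))))
3. (u (k (h (g)) (h (u (g) (g)))) (q (h (g))))  →  (u (k (h (g)) (h (g))) (q (h (g))))


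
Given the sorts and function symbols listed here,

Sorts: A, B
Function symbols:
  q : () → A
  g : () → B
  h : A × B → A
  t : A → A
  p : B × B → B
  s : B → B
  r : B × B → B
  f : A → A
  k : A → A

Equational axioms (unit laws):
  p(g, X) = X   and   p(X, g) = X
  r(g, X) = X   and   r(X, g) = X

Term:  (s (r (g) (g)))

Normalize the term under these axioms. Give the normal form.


1. (s (r (g) (g)))  →  (s (g))

normal form = (s (g))


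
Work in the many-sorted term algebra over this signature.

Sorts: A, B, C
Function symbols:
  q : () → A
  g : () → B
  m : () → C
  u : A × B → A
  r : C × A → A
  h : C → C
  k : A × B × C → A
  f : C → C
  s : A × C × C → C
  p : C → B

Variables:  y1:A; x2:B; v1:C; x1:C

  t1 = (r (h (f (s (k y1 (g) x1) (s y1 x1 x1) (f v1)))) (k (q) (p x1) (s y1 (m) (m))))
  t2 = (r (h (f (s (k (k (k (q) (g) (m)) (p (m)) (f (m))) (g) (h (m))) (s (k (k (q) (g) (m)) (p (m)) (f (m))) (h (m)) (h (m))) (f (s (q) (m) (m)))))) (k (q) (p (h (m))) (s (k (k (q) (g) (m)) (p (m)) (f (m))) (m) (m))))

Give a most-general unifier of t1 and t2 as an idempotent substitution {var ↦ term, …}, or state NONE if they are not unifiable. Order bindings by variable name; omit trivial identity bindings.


{v1 ↦ (s (q) (m) (m)), x1 ↦ (h (m)), y1 ↦ (k (k (q) (g) (m)) (p (m)) (f (m)))}


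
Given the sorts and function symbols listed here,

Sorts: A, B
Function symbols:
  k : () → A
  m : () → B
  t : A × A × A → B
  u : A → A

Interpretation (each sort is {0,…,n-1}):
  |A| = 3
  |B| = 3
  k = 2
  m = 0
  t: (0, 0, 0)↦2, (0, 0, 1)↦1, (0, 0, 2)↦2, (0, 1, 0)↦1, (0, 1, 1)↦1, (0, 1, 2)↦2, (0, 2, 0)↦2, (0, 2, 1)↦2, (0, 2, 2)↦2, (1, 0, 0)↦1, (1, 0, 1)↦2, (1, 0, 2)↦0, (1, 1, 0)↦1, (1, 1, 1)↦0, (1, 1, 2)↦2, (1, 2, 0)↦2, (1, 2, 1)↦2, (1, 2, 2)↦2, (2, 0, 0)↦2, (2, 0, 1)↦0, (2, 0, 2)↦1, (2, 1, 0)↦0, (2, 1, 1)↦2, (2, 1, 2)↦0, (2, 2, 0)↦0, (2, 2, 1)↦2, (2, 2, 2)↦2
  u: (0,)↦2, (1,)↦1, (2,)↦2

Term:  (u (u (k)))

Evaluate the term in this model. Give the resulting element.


  k = 2
  (u (k)) = u(2,) = 2
  (u (u (k))) = u(2,) = 2

value = 2


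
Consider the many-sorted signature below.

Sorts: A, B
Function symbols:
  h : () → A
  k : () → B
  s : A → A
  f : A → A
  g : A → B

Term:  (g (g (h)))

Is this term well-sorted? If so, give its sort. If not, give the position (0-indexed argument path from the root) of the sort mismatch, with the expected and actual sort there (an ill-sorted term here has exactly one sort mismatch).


    (h) : A
  (g (h)) : B
(g (g (h))) : ✗ arg 0 at [0] has sort B, expected A

ill-sorted at position [0]: expected A, got B


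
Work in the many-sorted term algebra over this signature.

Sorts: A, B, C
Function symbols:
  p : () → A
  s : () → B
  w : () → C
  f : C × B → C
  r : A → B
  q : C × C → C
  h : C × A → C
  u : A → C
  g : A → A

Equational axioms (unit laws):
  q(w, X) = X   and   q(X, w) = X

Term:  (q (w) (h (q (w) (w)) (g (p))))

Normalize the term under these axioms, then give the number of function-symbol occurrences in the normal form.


1. (q (w) (h (q (w) (w)) (g (p))))  →  (h (q (w) (w)) (g (p)))
2. (h (q (w) (w)) (g (p)))  →  (h (w) (g (p)))
normal form: (h (w) (g (p)))

size = 4


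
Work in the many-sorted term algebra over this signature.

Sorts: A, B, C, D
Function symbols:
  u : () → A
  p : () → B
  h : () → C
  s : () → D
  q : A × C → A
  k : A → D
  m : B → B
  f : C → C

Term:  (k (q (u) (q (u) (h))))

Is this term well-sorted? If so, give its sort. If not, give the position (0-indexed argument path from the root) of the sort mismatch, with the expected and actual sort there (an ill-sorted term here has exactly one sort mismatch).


ill-sorted at position [0, 1]: expected C, got A

    (u) : A
      (u) : A
      (h) : C
    (q (u) (h)) : A
  (q (u) (q (u) (h))) : ✗ arg 1 at [0, 1] has sort A, expected C


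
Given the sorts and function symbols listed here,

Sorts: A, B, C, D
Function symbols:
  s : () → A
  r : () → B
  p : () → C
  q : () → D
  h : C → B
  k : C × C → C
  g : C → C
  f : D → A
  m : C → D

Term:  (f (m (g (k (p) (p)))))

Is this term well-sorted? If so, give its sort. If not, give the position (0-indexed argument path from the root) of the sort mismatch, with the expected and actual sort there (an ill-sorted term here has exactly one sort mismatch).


well-sorted; sort = A

        (p) : C
        (p) : C
      (k (p) (p)) : C
    (g (k (p) (p))) : C
  (m (g (k (p) (p)))) : D
(f (m (g (k (p) (p))))) : A


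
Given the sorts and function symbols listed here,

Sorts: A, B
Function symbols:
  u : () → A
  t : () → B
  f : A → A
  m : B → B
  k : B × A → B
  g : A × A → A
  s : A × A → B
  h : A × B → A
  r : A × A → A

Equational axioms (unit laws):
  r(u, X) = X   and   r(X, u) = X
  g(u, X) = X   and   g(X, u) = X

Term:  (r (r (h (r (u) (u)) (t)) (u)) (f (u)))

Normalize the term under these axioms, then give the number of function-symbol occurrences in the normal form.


1. (r (r (h (r (u) (u)) (t)) (u)) (f (u)))  →  (r (h (r (u) (u)) (t)) (f (u)))
2. (r (h (r (u) (u)) (t)) (f (u)))  →  (r (h (u) (t)) (f (u)))
normal form: (r (h (u) (t)) (f (u)))

size = 6


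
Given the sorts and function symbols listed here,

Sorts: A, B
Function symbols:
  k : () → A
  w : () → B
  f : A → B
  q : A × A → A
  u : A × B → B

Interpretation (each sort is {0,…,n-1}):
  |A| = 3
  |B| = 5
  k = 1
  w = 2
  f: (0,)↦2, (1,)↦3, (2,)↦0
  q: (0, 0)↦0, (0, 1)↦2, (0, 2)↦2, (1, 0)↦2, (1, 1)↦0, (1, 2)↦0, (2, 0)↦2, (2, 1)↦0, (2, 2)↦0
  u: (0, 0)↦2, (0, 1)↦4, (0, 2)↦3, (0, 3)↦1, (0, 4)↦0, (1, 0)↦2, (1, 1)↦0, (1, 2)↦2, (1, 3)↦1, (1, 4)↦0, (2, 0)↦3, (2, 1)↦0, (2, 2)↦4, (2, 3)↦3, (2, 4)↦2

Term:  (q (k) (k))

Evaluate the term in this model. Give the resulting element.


  k = 1
  k = 1
  (q (k) (k)) = q(1, 1) = 0

value = 0


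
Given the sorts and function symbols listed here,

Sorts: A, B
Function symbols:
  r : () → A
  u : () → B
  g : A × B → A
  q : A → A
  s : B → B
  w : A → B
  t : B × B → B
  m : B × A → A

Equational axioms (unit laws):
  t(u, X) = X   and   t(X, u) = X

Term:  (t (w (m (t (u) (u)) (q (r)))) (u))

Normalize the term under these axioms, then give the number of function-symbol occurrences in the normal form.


size = 5

1. (t (w (m (t (u) (u)) (q (r)))) (u))  →  (w (m (t (u) (u)) (q (r))))
2. (w (m (t (u) (u)) (q (r))))  →  (w (m (u) (q (r))))
normal form: (w (m (u) (q (r))))


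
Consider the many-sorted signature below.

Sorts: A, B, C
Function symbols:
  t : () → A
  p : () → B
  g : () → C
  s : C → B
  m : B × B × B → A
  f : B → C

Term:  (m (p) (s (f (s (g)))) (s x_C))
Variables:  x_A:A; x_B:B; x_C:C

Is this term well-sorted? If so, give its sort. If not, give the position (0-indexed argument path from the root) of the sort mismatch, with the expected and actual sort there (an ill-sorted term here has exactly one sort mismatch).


  (p) : B
        (g) : C
      (s (g)) : B
    (f (s (g))) : C
  (s (f (s (g)))) : B
    x_C : C
  (s x_C) : B
(m (p) (s (f (s (g)))) (s x_C)) : A

well-sorted; sort = A


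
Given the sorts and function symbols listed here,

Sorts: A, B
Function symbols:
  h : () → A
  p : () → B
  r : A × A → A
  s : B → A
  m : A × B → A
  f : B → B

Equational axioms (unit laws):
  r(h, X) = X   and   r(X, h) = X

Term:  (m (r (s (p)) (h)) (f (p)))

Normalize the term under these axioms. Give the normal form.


normal form = (m (s (p)) (f (p)))

1. (m (r (s (p)) (h)) (f (p)))  →  (m (s (p)) (f (p)))


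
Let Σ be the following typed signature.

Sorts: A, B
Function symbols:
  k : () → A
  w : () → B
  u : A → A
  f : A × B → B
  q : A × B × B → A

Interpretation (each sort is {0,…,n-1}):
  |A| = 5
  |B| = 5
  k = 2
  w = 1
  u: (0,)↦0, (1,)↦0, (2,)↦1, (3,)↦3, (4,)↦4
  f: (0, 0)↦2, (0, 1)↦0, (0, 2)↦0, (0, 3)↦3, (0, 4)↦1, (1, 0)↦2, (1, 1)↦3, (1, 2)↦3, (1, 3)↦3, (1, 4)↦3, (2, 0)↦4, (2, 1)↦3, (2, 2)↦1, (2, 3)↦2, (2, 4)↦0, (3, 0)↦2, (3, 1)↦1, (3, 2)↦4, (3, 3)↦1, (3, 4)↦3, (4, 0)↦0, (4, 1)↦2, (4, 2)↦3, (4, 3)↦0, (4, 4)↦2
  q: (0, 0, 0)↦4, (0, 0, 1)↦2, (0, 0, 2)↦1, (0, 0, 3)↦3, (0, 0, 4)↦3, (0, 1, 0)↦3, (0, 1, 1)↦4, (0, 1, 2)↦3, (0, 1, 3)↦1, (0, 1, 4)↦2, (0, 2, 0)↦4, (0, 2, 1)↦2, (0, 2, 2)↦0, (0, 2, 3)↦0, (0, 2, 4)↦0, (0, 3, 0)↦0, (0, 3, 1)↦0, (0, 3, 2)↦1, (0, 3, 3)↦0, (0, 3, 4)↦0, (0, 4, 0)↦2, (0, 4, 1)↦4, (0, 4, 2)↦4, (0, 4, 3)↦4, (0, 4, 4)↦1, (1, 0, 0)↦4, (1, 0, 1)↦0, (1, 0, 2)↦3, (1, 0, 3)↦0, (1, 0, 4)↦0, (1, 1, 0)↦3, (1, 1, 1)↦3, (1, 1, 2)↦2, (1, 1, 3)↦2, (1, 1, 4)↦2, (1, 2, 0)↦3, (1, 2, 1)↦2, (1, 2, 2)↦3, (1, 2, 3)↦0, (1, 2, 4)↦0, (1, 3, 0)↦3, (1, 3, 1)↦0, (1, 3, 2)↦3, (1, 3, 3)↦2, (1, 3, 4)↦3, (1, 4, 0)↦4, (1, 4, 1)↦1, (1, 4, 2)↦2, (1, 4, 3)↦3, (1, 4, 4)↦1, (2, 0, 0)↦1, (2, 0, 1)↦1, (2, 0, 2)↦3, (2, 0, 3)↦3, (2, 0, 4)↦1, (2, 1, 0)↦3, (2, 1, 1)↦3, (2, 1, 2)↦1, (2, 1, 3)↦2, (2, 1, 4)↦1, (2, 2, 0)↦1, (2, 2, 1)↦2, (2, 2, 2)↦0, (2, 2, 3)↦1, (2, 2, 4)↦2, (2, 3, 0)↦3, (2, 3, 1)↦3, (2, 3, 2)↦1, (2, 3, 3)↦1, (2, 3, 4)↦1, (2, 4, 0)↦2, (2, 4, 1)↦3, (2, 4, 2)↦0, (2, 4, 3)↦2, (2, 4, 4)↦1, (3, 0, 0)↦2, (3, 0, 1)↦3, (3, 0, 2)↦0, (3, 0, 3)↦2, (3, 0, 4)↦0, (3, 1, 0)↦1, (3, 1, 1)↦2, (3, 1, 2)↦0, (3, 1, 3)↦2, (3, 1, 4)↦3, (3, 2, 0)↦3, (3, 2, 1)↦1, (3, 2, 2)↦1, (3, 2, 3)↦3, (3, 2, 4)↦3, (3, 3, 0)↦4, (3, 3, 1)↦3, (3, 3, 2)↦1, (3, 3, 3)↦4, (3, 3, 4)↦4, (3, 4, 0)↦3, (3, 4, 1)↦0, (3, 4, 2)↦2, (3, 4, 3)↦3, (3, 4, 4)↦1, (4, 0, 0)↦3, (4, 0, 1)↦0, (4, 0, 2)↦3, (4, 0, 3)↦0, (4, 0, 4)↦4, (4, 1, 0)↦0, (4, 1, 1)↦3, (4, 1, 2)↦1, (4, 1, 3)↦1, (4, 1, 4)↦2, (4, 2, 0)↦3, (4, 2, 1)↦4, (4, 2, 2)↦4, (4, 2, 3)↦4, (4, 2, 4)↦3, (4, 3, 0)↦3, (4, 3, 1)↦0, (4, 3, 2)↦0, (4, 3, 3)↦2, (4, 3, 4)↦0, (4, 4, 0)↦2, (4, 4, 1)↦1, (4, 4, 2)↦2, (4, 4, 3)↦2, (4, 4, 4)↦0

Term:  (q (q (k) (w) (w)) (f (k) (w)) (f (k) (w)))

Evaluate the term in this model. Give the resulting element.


  k = 2
  w = 1
  w = 1
  (q (k) (w) (w)) = q(2, 1, 1) = 3
  k = 2
  w = 1
  (f (k) (w)) = f(2, 1) = 3
  k = 2
  w = 1
  (f (k) (w)) = f(2, 1) = 3
  (q (q (k) (w) (w)) (f (k) (w)) (f (k) (w))) = q(3, 3, 3) = 4

value = 4
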